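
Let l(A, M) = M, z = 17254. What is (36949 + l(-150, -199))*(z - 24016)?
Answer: -248503500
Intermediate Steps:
(36949 + l(-150, -199))*(z - 24016) = (36949 - 199)*(17254 - 24016) = 36750*(-6762) = -248503500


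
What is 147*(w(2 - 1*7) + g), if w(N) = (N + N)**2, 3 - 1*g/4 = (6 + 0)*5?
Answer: -1176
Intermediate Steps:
g = -108 (g = 12 - 4*(6 + 0)*5 = 12 - 24*5 = 12 - 4*30 = 12 - 120 = -108)
w(N) = 4*N**2 (w(N) = (2*N)**2 = 4*N**2)
147*(w(2 - 1*7) + g) = 147*(4*(2 - 1*7)**2 - 108) = 147*(4*(2 - 7)**2 - 108) = 147*(4*(-5)**2 - 108) = 147*(4*25 - 108) = 147*(100 - 108) = 147*(-8) = -1176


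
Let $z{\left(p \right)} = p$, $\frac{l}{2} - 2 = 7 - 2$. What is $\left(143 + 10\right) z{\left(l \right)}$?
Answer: $2142$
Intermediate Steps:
$l = 14$ ($l = 4 + 2 \left(7 - 2\right) = 4 + 2 \cdot 5 = 4 + 10 = 14$)
$\left(143 + 10\right) z{\left(l \right)} = \left(143 + 10\right) 14 = 153 \cdot 14 = 2142$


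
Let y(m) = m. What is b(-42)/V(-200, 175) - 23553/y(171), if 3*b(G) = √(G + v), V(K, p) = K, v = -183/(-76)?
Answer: -2617/19 - I*√57171/22800 ≈ -137.74 - 0.010487*I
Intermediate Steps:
v = 183/76 (v = -183*(-1/76) = 183/76 ≈ 2.4079)
b(G) = √(183/76 + G)/3 (b(G) = √(G + 183/76)/3 = √(183/76 + G)/3)
b(-42)/V(-200, 175) - 23553/y(171) = (√(3477 + 1444*(-42))/114)/(-200) - 23553/171 = (√(3477 - 60648)/114)*(-1/200) - 23553*1/171 = (√(-57171)/114)*(-1/200) - 2617/19 = ((I*√57171)/114)*(-1/200) - 2617/19 = (I*√57171/114)*(-1/200) - 2617/19 = -I*√57171/22800 - 2617/19 = -2617/19 - I*√57171/22800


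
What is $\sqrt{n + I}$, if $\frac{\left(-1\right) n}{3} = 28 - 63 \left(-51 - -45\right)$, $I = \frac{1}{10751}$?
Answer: $\frac{i \sqrt{140781302467}}{10751} \approx 34.9 i$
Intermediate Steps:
$I = \frac{1}{10751} \approx 9.3015 \cdot 10^{-5}$
$n = -1218$ ($n = - 3 \left(28 - 63 \left(-51 - -45\right)\right) = - 3 \left(28 - 63 \left(-51 + 45\right)\right) = - 3 \left(28 - -378\right) = - 3 \left(28 + 378\right) = \left(-3\right) 406 = -1218$)
$\sqrt{n + I} = \sqrt{-1218 + \frac{1}{10751}} = \sqrt{- \frac{13094717}{10751}} = \frac{i \sqrt{140781302467}}{10751}$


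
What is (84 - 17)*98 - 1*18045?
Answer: -11479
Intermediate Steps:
(84 - 17)*98 - 1*18045 = 67*98 - 18045 = 6566 - 18045 = -11479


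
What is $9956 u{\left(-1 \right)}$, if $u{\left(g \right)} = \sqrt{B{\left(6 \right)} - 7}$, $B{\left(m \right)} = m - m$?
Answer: $9956 i \sqrt{7} \approx 26341.0 i$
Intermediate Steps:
$B{\left(m \right)} = 0$
$u{\left(g \right)} = i \sqrt{7}$ ($u{\left(g \right)} = \sqrt{0 - 7} = \sqrt{-7} = i \sqrt{7}$)
$9956 u{\left(-1 \right)} = 9956 i \sqrt{7}$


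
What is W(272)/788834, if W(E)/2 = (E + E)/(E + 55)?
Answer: 32/7586727 ≈ 4.2179e-6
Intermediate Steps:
W(E) = 4*E/(55 + E) (W(E) = 2*((E + E)/(E + 55)) = 2*((2*E)/(55 + E)) = 2*(2*E/(55 + E)) = 4*E/(55 + E))
W(272)/788834 = (4*272/(55 + 272))/788834 = (4*272/327)*(1/788834) = (4*272*(1/327))*(1/788834) = (1088/327)*(1/788834) = 32/7586727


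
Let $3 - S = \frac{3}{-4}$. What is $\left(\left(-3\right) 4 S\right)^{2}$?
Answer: $2025$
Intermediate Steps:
$S = \frac{15}{4}$ ($S = 3 - \frac{3}{-4} = 3 - 3 \left(- \frac{1}{4}\right) = 3 - - \frac{3}{4} = 3 + \frac{3}{4} = \frac{15}{4} \approx 3.75$)
$\left(\left(-3\right) 4 S\right)^{2} = \left(\left(-3\right) 4 \cdot \frac{15}{4}\right)^{2} = \left(\left(-12\right) \frac{15}{4}\right)^{2} = \left(-45\right)^{2} = 2025$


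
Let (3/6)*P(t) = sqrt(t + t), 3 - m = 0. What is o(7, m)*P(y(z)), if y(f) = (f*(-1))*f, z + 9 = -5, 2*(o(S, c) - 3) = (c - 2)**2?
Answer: 98*I*sqrt(2) ≈ 138.59*I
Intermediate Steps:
m = 3 (m = 3 - 1*0 = 3 + 0 = 3)
o(S, c) = 3 + (-2 + c)**2/2 (o(S, c) = 3 + (c - 2)**2/2 = 3 + (-2 + c)**2/2)
z = -14 (z = -9 - 5 = -14)
y(f) = -f**2 (y(f) = (-f)*f = -f**2)
P(t) = 2*sqrt(2)*sqrt(t) (P(t) = 2*sqrt(t + t) = 2*sqrt(2*t) = 2*(sqrt(2)*sqrt(t)) = 2*sqrt(2)*sqrt(t))
o(7, m)*P(y(z)) = (3 + (-2 + 3)**2/2)*(2*sqrt(2)*sqrt(-1*(-14)**2)) = (3 + (1/2)*1**2)*(2*sqrt(2)*sqrt(-1*196)) = (3 + (1/2)*1)*(2*sqrt(2)*sqrt(-196)) = (3 + 1/2)*(2*sqrt(2)*(14*I)) = 7*(28*I*sqrt(2))/2 = 98*I*sqrt(2)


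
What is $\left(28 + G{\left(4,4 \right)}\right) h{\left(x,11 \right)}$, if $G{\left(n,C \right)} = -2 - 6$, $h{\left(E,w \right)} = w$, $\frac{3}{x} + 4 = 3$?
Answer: $220$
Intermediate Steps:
$x = -3$ ($x = \frac{3}{-4 + 3} = \frac{3}{-1} = 3 \left(-1\right) = -3$)
$G{\left(n,C \right)} = -8$
$\left(28 + G{\left(4,4 \right)}\right) h{\left(x,11 \right)} = \left(28 - 8\right) 11 = 20 \cdot 11 = 220$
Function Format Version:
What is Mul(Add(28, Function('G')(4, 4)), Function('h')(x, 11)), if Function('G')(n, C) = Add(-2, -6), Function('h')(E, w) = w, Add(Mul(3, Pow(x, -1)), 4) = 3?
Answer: 220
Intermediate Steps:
x = -3 (x = Mul(3, Pow(Add(-4, 3), -1)) = Mul(3, Pow(-1, -1)) = Mul(3, -1) = -3)
Function('G')(n, C) = -8
Mul(Add(28, Function('G')(4, 4)), Function('h')(x, 11)) = Mul(Add(28, -8), 11) = Mul(20, 11) = 220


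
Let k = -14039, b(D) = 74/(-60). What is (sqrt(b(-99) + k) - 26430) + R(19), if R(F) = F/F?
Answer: -26429 + I*sqrt(12636210)/30 ≈ -26429.0 + 118.49*I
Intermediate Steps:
b(D) = -37/30 (b(D) = 74*(-1/60) = -37/30)
R(F) = 1
(sqrt(b(-99) + k) - 26430) + R(19) = (sqrt(-37/30 - 14039) - 26430) + 1 = (sqrt(-421207/30) - 26430) + 1 = (I*sqrt(12636210)/30 - 26430) + 1 = (-26430 + I*sqrt(12636210)/30) + 1 = -26429 + I*sqrt(12636210)/30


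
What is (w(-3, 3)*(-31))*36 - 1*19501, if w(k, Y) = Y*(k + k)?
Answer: 587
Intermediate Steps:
w(k, Y) = 2*Y*k (w(k, Y) = Y*(2*k) = 2*Y*k)
(w(-3, 3)*(-31))*36 - 1*19501 = ((2*3*(-3))*(-31))*36 - 1*19501 = -18*(-31)*36 - 19501 = 558*36 - 19501 = 20088 - 19501 = 587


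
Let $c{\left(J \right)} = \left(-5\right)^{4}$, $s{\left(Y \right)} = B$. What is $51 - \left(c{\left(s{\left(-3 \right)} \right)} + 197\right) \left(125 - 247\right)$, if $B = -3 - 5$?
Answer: $100335$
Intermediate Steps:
$B = -8$
$s{\left(Y \right)} = -8$
$c{\left(J \right)} = 625$
$51 - \left(c{\left(s{\left(-3 \right)} \right)} + 197\right) \left(125 - 247\right) = 51 - \left(625 + 197\right) \left(125 - 247\right) = 51 - 822 \left(-122\right) = 51 - -100284 = 51 + 100284 = 100335$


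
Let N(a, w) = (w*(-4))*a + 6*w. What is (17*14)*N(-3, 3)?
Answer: 12852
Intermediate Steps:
N(a, w) = 6*w - 4*a*w (N(a, w) = (-4*w)*a + 6*w = -4*a*w + 6*w = 6*w - 4*a*w)
(17*14)*N(-3, 3) = (17*14)*(2*3*(3 - 2*(-3))) = 238*(2*3*(3 + 6)) = 238*(2*3*9) = 238*54 = 12852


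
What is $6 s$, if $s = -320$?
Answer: $-1920$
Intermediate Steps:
$6 s = 6 \left(-320\right) = -1920$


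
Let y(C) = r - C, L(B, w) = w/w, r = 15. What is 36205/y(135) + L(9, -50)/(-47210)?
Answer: -170923817/566520 ≈ -301.71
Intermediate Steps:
L(B, w) = 1
y(C) = 15 - C
36205/y(135) + L(9, -50)/(-47210) = 36205/(15 - 1*135) + 1/(-47210) = 36205/(15 - 135) + 1*(-1/47210) = 36205/(-120) - 1/47210 = 36205*(-1/120) - 1/47210 = -7241/24 - 1/47210 = -170923817/566520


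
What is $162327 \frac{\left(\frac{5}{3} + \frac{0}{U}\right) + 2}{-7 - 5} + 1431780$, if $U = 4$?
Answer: $\frac{16586161}{12} \approx 1.3822 \cdot 10^{6}$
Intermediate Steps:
$162327 \frac{\left(\frac{5}{3} + \frac{0}{U}\right) + 2}{-7 - 5} + 1431780 = 162327 \frac{\left(\frac{5}{3} + \frac{0}{4}\right) + 2}{-7 - 5} + 1431780 = 162327 \frac{\left(5 \cdot \frac{1}{3} + 0 \cdot \frac{1}{4}\right) + 2}{-12} + 1431780 = 162327 \left(\left(\frac{5}{3} + 0\right) + 2\right) \left(- \frac{1}{12}\right) + 1431780 = 162327 \left(\frac{5}{3} + 2\right) \left(- \frac{1}{12}\right) + 1431780 = 162327 \cdot \frac{11}{3} \left(- \frac{1}{12}\right) + 1431780 = 162327 \left(- \frac{11}{36}\right) + 1431780 = - \frac{595199}{12} + 1431780 = \frac{16586161}{12}$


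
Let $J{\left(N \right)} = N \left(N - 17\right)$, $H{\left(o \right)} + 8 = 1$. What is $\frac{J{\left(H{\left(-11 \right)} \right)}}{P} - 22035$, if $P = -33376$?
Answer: $- \frac{13132863}{596} \approx -22035.0$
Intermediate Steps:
$H{\left(o \right)} = -7$ ($H{\left(o \right)} = -8 + 1 = -7$)
$J{\left(N \right)} = N \left(-17 + N\right)$
$\frac{J{\left(H{\left(-11 \right)} \right)}}{P} - 22035 = \frac{\left(-7\right) \left(-17 - 7\right)}{-33376} - 22035 = \left(-7\right) \left(-24\right) \left(- \frac{1}{33376}\right) - 22035 = 168 \left(- \frac{1}{33376}\right) - 22035 = - \frac{3}{596} - 22035 = - \frac{13132863}{596}$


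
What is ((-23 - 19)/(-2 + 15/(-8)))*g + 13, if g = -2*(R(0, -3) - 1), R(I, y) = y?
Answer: 3091/31 ≈ 99.710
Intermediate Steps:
g = 8 (g = -2*(-3 - 1) = -2*(-4) = 8)
((-23 - 19)/(-2 + 15/(-8)))*g + 13 = ((-23 - 19)/(-2 + 15/(-8)))*8 + 13 = -42/(-2 + 15*(-1/8))*8 + 13 = -42/(-2 - 15/8)*8 + 13 = -42/(-31/8)*8 + 13 = -42*(-8/31)*8 + 13 = (336/31)*8 + 13 = 2688/31 + 13 = 3091/31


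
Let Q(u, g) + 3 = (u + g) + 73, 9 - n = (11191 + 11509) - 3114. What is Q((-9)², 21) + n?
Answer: -19405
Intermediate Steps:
n = -19577 (n = 9 - ((11191 + 11509) - 3114) = 9 - (22700 - 3114) = 9 - 1*19586 = 9 - 19586 = -19577)
Q(u, g) = 70 + g + u (Q(u, g) = -3 + ((u + g) + 73) = -3 + ((g + u) + 73) = -3 + (73 + g + u) = 70 + g + u)
Q((-9)², 21) + n = (70 + 21 + (-9)²) - 19577 = (70 + 21 + 81) - 19577 = 172 - 19577 = -19405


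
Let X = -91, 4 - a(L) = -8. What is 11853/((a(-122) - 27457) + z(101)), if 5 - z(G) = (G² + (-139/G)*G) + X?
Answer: -11853/37411 ≈ -0.31683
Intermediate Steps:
a(L) = 12 (a(L) = 4 - 1*(-8) = 4 + 8 = 12)
z(G) = 235 - G² (z(G) = 5 - ((G² + (-139/G)*G) - 91) = 5 - ((G² - 139) - 91) = 5 - ((-139 + G²) - 91) = 5 - (-230 + G²) = 5 + (230 - G²) = 235 - G²)
11853/((a(-122) - 27457) + z(101)) = 11853/((12 - 27457) + (235 - 1*101²)) = 11853/(-27445 + (235 - 1*10201)) = 11853/(-27445 + (235 - 10201)) = 11853/(-27445 - 9966) = 11853/(-37411) = 11853*(-1/37411) = -11853/37411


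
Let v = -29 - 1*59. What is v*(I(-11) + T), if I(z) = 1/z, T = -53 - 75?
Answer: 11272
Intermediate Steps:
T = -128
v = -88 (v = -29 - 59 = -88)
v*(I(-11) + T) = -88*(1/(-11) - 128) = -88*(-1/11 - 128) = -88*(-1409/11) = 11272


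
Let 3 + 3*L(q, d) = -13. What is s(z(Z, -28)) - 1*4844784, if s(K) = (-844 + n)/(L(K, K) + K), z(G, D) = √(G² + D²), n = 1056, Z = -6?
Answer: -8628557760/1781 + 954*√205/1781 ≈ -4.8448e+6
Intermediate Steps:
L(q, d) = -16/3 (L(q, d) = -1 + (⅓)*(-13) = -1 - 13/3 = -16/3)
z(G, D) = √(D² + G²)
s(K) = 212/(-16/3 + K) (s(K) = (-844 + 1056)/(-16/3 + K) = 212/(-16/3 + K))
s(z(Z, -28)) - 1*4844784 = 636/(-16 + 3*√((-28)² + (-6)²)) - 1*4844784 = 636/(-16 + 3*√(784 + 36)) - 4844784 = 636/(-16 + 3*√820) - 4844784 = 636/(-16 + 3*(2*√205)) - 4844784 = 636/(-16 + 6*√205) - 4844784 = -4844784 + 636/(-16 + 6*√205)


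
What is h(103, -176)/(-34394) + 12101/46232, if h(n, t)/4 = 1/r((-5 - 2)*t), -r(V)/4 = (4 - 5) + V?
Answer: 256172227323/978708647624 ≈ 0.26174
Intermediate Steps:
r(V) = 4 - 4*V (r(V) = -4*((4 - 5) + V) = -4*(-1 + V) = 4 - 4*V)
h(n, t) = 4/(4 + 28*t) (h(n, t) = 4/(4 - 4*(-5 - 2)*t) = 4/(4 - (-28)*t) = 4/(4 + 28*t))
h(103, -176)/(-34394) + 12101/46232 = 1/((1 + 7*(-176))*(-34394)) + 12101/46232 = -1/34394/(1 - 1232) + 12101*(1/46232) = -1/34394/(-1231) + 12101/46232 = -1/1231*(-1/34394) + 12101/46232 = 1/42339014 + 12101/46232 = 256172227323/978708647624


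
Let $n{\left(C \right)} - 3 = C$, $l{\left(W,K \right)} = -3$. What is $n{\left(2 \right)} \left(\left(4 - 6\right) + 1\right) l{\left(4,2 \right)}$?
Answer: $15$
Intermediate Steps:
$n{\left(C \right)} = 3 + C$
$n{\left(2 \right)} \left(\left(4 - 6\right) + 1\right) l{\left(4,2 \right)} = \left(3 + 2\right) \left(\left(4 - 6\right) + 1\right) \left(-3\right) = 5 \left(-2 + 1\right) \left(-3\right) = 5 \left(-1\right) \left(-3\right) = \left(-5\right) \left(-3\right) = 15$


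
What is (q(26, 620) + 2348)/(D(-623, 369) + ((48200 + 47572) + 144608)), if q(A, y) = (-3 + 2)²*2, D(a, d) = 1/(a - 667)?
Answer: 3031500/310090199 ≈ 0.0097762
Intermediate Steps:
D(a, d) = 1/(-667 + a)
q(A, y) = 2 (q(A, y) = (-1)²*2 = 1*2 = 2)
(q(26, 620) + 2348)/(D(-623, 369) + ((48200 + 47572) + 144608)) = (2 + 2348)/(1/(-667 - 623) + ((48200 + 47572) + 144608)) = 2350/(1/(-1290) + (95772 + 144608)) = 2350/(-1/1290 + 240380) = 2350/(310090199/1290) = 2350*(1290/310090199) = 3031500/310090199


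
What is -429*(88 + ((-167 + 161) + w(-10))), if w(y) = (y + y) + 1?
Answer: -27027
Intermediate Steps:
w(y) = 1 + 2*y (w(y) = 2*y + 1 = 1 + 2*y)
-429*(88 + ((-167 + 161) + w(-10))) = -429*(88 + ((-167 + 161) + (1 + 2*(-10)))) = -429*(88 + (-6 + (1 - 20))) = -429*(88 + (-6 - 19)) = -429*(88 - 25) = -429*63 = -27027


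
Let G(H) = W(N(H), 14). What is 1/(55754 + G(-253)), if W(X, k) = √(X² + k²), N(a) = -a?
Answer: 55754/3108444311 - √64205/3108444311 ≈ 1.7855e-5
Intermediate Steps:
G(H) = √(196 + H²) (G(H) = √((-H)² + 14²) = √(H² + 196) = √(196 + H²))
1/(55754 + G(-253)) = 1/(55754 + √(196 + (-253)²)) = 1/(55754 + √(196 + 64009)) = 1/(55754 + √64205)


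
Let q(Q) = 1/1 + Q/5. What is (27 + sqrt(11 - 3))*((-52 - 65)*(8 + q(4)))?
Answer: -154791/5 - 11466*sqrt(2)/5 ≈ -34201.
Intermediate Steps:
q(Q) = 1 + Q/5 (q(Q) = 1*1 + Q*(1/5) = 1 + Q/5)
(27 + sqrt(11 - 3))*((-52 - 65)*(8 + q(4))) = (27 + sqrt(11 - 3))*((-52 - 65)*(8 + (1 + (1/5)*4))) = (27 + sqrt(8))*(-117*(8 + (1 + 4/5))) = (27 + 2*sqrt(2))*(-117*(8 + 9/5)) = (27 + 2*sqrt(2))*(-117*49/5) = (27 + 2*sqrt(2))*(-5733/5) = -154791/5 - 11466*sqrt(2)/5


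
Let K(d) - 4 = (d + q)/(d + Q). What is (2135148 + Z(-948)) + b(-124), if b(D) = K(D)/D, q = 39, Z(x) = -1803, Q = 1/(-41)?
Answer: 269031866495/126108 ≈ 2.1333e+6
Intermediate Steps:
Q = -1/41 ≈ -0.024390
K(d) = 4 + (39 + d)/(-1/41 + d) (K(d) = 4 + (d + 39)/(d - 1/41) = 4 + (39 + d)/(-1/41 + d))
b(D) = 5*(319 + 41*D)/(D*(-1 + 41*D)) (b(D) = (5*(319 + 41*D)/(-1 + 41*D))/D = 5*(319 + 41*D)/(D*(-1 + 41*D)))
(2135148 + Z(-948)) + b(-124) = (2135148 - 1803) + 5*(319 + 41*(-124))/(-124*(-1 + 41*(-124))) = 2133345 + 5*(-1/124)*(319 - 5084)/(-1 - 5084) = 2133345 + 5*(-1/124)*(-4765)/(-5085) = 2133345 + 5*(-1/124)*(-1/5085)*(-4765) = 2133345 - 4765/126108 = 269031866495/126108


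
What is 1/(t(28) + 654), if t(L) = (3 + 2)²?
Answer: 1/679 ≈ 0.0014728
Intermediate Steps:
t(L) = 25 (t(L) = 5² = 25)
1/(t(28) + 654) = 1/(25 + 654) = 1/679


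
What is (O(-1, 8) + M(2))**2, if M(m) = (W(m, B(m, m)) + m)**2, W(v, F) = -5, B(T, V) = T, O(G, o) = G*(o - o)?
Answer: 81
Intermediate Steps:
O(G, o) = 0 (O(G, o) = G*0 = 0)
M(m) = (-5 + m)**2
(O(-1, 8) + M(2))**2 = (0 + (-5 + 2)**2)**2 = (0 + (-3)**2)**2 = (0 + 9)**2 = 9**2 = 81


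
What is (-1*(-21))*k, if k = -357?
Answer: -7497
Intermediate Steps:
(-1*(-21))*k = -1*(-21)*(-357) = 21*(-357) = -7497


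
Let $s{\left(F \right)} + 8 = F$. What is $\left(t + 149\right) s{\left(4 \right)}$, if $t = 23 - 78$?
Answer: $-376$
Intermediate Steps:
$t = -55$
$s{\left(F \right)} = -8 + F$
$\left(t + 149\right) s{\left(4 \right)} = \left(-55 + 149\right) \left(-8 + 4\right) = 94 \left(-4\right) = -376$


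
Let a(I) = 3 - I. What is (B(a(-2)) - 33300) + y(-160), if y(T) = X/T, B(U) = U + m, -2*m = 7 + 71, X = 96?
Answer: -166673/5 ≈ -33335.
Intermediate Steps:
m = -39 (m = -(7 + 71)/2 = -1/2*78 = -39)
B(U) = -39 + U (B(U) = U - 39 = -39 + U)
y(T) = 96/T
(B(a(-2)) - 33300) + y(-160) = ((-39 + (3 - 1*(-2))) - 33300) + 96/(-160) = ((-39 + (3 + 2)) - 33300) + 96*(-1/160) = ((-39 + 5) - 33300) - 3/5 = (-34 - 33300) - 3/5 = -33334 - 3/5 = -166673/5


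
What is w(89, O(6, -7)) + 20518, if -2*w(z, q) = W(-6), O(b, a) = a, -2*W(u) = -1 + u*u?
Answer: 82107/4 ≈ 20527.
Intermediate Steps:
W(u) = 1/2 - u**2/2 (W(u) = -(-1 + u*u)/2 = -(-1 + u**2)/2 = 1/2 - u**2/2)
w(z, q) = 35/4 (w(z, q) = -(1/2 - 1/2*(-6)**2)/2 = -(1/2 - 1/2*36)/2 = -(1/2 - 18)/2 = -1/2*(-35/2) = 35/4)
w(89, O(6, -7)) + 20518 = 35/4 + 20518 = 82107/4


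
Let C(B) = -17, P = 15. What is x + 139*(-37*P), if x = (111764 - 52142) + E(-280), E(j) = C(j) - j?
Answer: -17260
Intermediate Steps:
E(j) = -17 - j
x = 59885 (x = (111764 - 52142) + (-17 - 1*(-280)) = 59622 + (-17 + 280) = 59622 + 263 = 59885)
x + 139*(-37*P) = 59885 + 139*(-37*15) = 59885 + 139*(-555) = 59885 - 77145 = -17260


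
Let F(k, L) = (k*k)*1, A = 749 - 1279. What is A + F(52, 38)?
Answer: 2174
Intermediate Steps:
A = -530
F(k, L) = k² (F(k, L) = k²*1 = k²)
A + F(52, 38) = -530 + 52² = -530 + 2704 = 2174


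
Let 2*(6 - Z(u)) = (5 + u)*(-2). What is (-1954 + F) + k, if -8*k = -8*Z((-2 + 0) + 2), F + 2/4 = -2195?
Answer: -8277/2 ≈ -4138.5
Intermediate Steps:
F = -4391/2 (F = -½ - 2195 = -4391/2 ≈ -2195.5)
Z(u) = 11 + u (Z(u) = 6 - (5 + u)*(-2)/2 = 6 - (-10 - 2*u)/2 = 6 + (5 + u) = 11 + u)
k = 11 (k = -(-1)*(11 + ((-2 + 0) + 2)) = -(-1)*(11 + (-2 + 2)) = -(-1)*(11 + 0) = -(-1)*11 = -⅛*(-88) = 11)
(-1954 + F) + k = (-1954 - 4391/2) + 11 = -8299/2 + 11 = -8277/2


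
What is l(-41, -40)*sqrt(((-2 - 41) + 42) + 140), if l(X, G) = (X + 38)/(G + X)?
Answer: sqrt(139)/27 ≈ 0.43666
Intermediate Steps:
l(X, G) = (38 + X)/(G + X)
l(-41, -40)*sqrt(((-2 - 41) + 42) + 140) = ((38 - 41)/(-40 - 41))*sqrt(((-2 - 41) + 42) + 140) = (-3/(-81))*sqrt((-43 + 42) + 140) = (-1/81*(-3))*sqrt(-1 + 140) = sqrt(139)/27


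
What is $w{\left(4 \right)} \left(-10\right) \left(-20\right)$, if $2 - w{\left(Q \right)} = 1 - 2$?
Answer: $600$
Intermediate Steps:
$w{\left(Q \right)} = 3$ ($w{\left(Q \right)} = 2 - \left(1 - 2\right) = 2 - -1 = 2 + 1 = 3$)
$w{\left(4 \right)} \left(-10\right) \left(-20\right) = 3 \left(-10\right) \left(-20\right) = \left(-30\right) \left(-20\right) = 600$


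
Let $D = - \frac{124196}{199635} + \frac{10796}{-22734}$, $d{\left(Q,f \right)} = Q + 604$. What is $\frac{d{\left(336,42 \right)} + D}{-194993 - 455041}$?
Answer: $- \frac{355101102773}{245848388964255} \approx -0.0014444$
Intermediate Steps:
$d{\left(Q,f \right)} = 604 + Q$
$D = - \frac{829788554}{756417015}$ ($D = \left(-124196\right) \frac{1}{199635} + 10796 \left(- \frac{1}{22734}\right) = - \frac{124196}{199635} - \frac{5398}{11367} = - \frac{829788554}{756417015} \approx -1.097$)
$\frac{d{\left(336,42 \right)} + D}{-194993 - 455041} = \frac{\left(604 + 336\right) - \frac{829788554}{756417015}}{-194993 - 455041} = \frac{940 - \frac{829788554}{756417015}}{-650034} = \frac{710202205546}{756417015} \left(- \frac{1}{650034}\right) = - \frac{355101102773}{245848388964255}$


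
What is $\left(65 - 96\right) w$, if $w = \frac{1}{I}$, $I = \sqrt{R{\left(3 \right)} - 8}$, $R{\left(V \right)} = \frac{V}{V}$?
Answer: $\frac{31 i \sqrt{7}}{7} \approx 11.717 i$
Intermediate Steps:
$R{\left(V \right)} = 1$
$I = i \sqrt{7}$ ($I = \sqrt{1 - 8} = \sqrt{-7} = i \sqrt{7} \approx 2.6458 i$)
$w = - \frac{i \sqrt{7}}{7}$ ($w = \frac{1}{i \sqrt{7}} = - \frac{i \sqrt{7}}{7} \approx - 0.37796 i$)
$\left(65 - 96\right) w = \left(65 - 96\right) \left(- \frac{i \sqrt{7}}{7}\right) = - 31 \left(- \frac{i \sqrt{7}}{7}\right) = \frac{31 i \sqrt{7}}{7}$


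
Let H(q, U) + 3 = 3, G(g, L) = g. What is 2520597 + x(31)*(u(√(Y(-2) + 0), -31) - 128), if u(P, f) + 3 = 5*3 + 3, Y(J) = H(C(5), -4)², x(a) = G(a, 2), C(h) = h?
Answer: 2517094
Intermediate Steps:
H(q, U) = 0 (H(q, U) = -3 + 3 = 0)
x(a) = a
Y(J) = 0 (Y(J) = 0² = 0)
u(P, f) = 15 (u(P, f) = -3 + (5*3 + 3) = -3 + (15 + 3) = -3 + 18 = 15)
2520597 + x(31)*(u(√(Y(-2) + 0), -31) - 128) = 2520597 + 31*(15 - 128) = 2520597 + 31*(-113) = 2520597 - 3503 = 2517094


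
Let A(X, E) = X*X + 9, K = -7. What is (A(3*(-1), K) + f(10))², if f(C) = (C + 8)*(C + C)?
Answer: 142884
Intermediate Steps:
A(X, E) = 9 + X² (A(X, E) = X² + 9 = 9 + X²)
f(C) = 2*C*(8 + C) (f(C) = (8 + C)*(2*C) = 2*C*(8 + C))
(A(3*(-1), K) + f(10))² = ((9 + (3*(-1))²) + 2*10*(8 + 10))² = ((9 + (-3)²) + 2*10*18)² = ((9 + 9) + 360)² = (18 + 360)² = 378² = 142884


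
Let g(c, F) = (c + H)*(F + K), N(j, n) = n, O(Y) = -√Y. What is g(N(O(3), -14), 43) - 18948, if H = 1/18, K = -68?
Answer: -334789/18 ≈ -18599.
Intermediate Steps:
H = 1/18 ≈ 0.055556
g(c, F) = (-68 + F)*(1/18 + c) (g(c, F) = (c + 1/18)*(F - 68) = (1/18 + c)*(-68 + F) = (-68 + F)*(1/18 + c))
g(N(O(3), -14), 43) - 18948 = (-34/9 - 68*(-14) + (1/18)*43 + 43*(-14)) - 18948 = (-34/9 + 952 + 43/18 - 602) - 18948 = 6275/18 - 18948 = -334789/18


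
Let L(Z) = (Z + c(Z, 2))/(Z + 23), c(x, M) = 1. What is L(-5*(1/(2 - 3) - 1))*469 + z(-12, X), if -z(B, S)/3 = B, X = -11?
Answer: 577/3 ≈ 192.33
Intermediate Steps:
z(B, S) = -3*B
L(Z) = (1 + Z)/(23 + Z) (L(Z) = (Z + 1)/(Z + 23) = (1 + Z)/(23 + Z))
L(-5*(1/(2 - 3) - 1))*469 + z(-12, X) = ((1 - 5*(1/(2 - 3) - 1))/(23 - 5*(1/(2 - 3) - 1)))*469 - 3*(-12) = ((1 - 5*(1/(-1) - 1))/(23 - 5*(1/(-1) - 1)))*469 + 36 = ((1 - 5*(-1 - 1))/(23 - 5*(-1 - 1)))*469 + 36 = ((1 - 5*(-2))/(23 - 5*(-2)))*469 + 36 = ((1 + 10)/(23 + 10))*469 + 36 = (11/33)*469 + 36 = ((1/33)*11)*469 + 36 = (1/3)*469 + 36 = 469/3 + 36 = 577/3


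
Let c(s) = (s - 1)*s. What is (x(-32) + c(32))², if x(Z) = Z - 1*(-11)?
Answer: 942841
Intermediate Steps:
c(s) = s*(-1 + s) (c(s) = (-1 + s)*s = s*(-1 + s))
x(Z) = 11 + Z (x(Z) = Z + 11 = 11 + Z)
(x(-32) + c(32))² = ((11 - 32) + 32*(-1 + 32))² = (-21 + 32*31)² = (-21 + 992)² = 971² = 942841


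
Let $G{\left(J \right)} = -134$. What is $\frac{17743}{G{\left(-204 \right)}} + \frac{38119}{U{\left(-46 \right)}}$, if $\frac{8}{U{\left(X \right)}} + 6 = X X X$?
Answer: $- \frac{124304455369}{268} \approx -4.6382 \cdot 10^{8}$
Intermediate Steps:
$U{\left(X \right)} = \frac{8}{-6 + X^{3}}$ ($U{\left(X \right)} = \frac{8}{-6 + X X X} = \frac{8}{-6 + X^{2} X} = \frac{8}{-6 + X^{3}}$)
$\frac{17743}{G{\left(-204 \right)}} + \frac{38119}{U{\left(-46 \right)}} = \frac{17743}{-134} + \frac{38119}{8 \frac{1}{-6 + \left(-46\right)^{3}}} = 17743 \left(- \frac{1}{134}\right) + \frac{38119}{8 \frac{1}{-6 - 97336}} = - \frac{17743}{134} + \frac{38119}{8 \frac{1}{-97342}} = - \frac{17743}{134} + \frac{38119}{8 \left(- \frac{1}{97342}\right)} = - \frac{17743}{134} + \frac{38119}{- \frac{4}{48671}} = - \frac{17743}{134} + 38119 \left(- \frac{48671}{4}\right) = - \frac{17743}{134} - \frac{1855289849}{4} = - \frac{124304455369}{268}$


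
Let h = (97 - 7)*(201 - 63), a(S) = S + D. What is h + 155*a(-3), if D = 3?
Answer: 12420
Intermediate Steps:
a(S) = 3 + S (a(S) = S + 3 = 3 + S)
h = 12420 (h = 90*138 = 12420)
h + 155*a(-3) = 12420 + 155*(3 - 3) = 12420 + 155*0 = 12420 + 0 = 12420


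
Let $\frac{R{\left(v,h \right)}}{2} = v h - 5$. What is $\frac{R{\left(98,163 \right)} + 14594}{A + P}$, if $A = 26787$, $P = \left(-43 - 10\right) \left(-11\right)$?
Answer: $\frac{23266}{13685} \approx 1.7001$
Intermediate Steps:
$R{\left(v,h \right)} = -10 + 2 h v$ ($R{\left(v,h \right)} = 2 \left(v h - 5\right) = 2 \left(h v - 5\right) = 2 \left(-5 + h v\right) = -10 + 2 h v$)
$P = 583$ ($P = \left(-53\right) \left(-11\right) = 583$)
$\frac{R{\left(98,163 \right)} + 14594}{A + P} = \frac{\left(-10 + 2 \cdot 163 \cdot 98\right) + 14594}{26787 + 583} = \frac{\left(-10 + 31948\right) + 14594}{27370} = \left(31938 + 14594\right) \frac{1}{27370} = 46532 \cdot \frac{1}{27370} = \frac{23266}{13685}$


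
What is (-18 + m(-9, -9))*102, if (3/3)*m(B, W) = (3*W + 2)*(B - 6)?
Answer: 36414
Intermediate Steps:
m(B, W) = (-6 + B)*(2 + 3*W) (m(B, W) = (3*W + 2)*(B - 6) = (2 + 3*W)*(-6 + B) = (-6 + B)*(2 + 3*W))
(-18 + m(-9, -9))*102 = (-18 + (-12 - 18*(-9) + 2*(-9) + 3*(-9)*(-9)))*102 = (-18 + (-12 + 162 - 18 + 243))*102 = (-18 + 375)*102 = 357*102 = 36414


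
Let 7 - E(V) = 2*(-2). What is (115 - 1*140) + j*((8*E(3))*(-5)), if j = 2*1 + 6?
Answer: -3545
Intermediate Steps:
j = 8 (j = 2 + 6 = 8)
E(V) = 11 (E(V) = 7 - 2*(-2) = 7 - 1*(-4) = 7 + 4 = 11)
(115 - 1*140) + j*((8*E(3))*(-5)) = (115 - 1*140) + 8*((8*11)*(-5)) = (115 - 140) + 8*(88*(-5)) = -25 + 8*(-440) = -25 - 3520 = -3545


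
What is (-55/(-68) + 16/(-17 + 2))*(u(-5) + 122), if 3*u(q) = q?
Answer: -94943/3060 ≈ -31.027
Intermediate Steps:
u(q) = q/3
(-55/(-68) + 16/(-17 + 2))*(u(-5) + 122) = (-55/(-68) + 16/(-17 + 2))*((⅓)*(-5) + 122) = (-55*(-1/68) + 16/(-15))*(-5/3 + 122) = (55/68 + 16*(-1/15))*(361/3) = (55/68 - 16/15)*(361/3) = -263/1020*361/3 = -94943/3060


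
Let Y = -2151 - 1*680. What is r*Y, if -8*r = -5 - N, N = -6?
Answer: 2831/8 ≈ 353.88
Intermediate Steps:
r = -⅛ (r = -(-5 - 1*(-6))/8 = -(-5 + 6)/8 = -⅛*1 = -⅛ ≈ -0.12500)
Y = -2831 (Y = -2151 - 680 = -2831)
r*Y = -⅛*(-2831) = 2831/8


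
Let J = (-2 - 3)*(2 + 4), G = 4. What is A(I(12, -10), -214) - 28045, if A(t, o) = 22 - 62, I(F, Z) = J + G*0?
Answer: -28085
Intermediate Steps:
J = -30 (J = -5*6 = -30)
I(F, Z) = -30 (I(F, Z) = -30 + 4*0 = -30 + 0 = -30)
A(t, o) = -40
A(I(12, -10), -214) - 28045 = -40 - 28045 = -28085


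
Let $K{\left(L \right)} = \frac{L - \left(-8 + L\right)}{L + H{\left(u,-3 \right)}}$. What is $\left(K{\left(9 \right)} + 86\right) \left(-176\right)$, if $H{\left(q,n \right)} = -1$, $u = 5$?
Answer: $-15312$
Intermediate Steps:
$K{\left(L \right)} = \frac{8}{-1 + L}$ ($K{\left(L \right)} = \frac{L - \left(-8 + L\right)}{L - 1} = \frac{8}{-1 + L}$)
$\left(K{\left(9 \right)} + 86\right) \left(-176\right) = \left(\frac{8}{-1 + 9} + 86\right) \left(-176\right) = \left(\frac{8}{8} + 86\right) \left(-176\right) = \left(8 \cdot \frac{1}{8} + 86\right) \left(-176\right) = \left(1 + 86\right) \left(-176\right) = 87 \left(-176\right) = -15312$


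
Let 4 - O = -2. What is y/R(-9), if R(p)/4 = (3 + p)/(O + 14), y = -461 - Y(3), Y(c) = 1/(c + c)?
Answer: 13835/36 ≈ 384.31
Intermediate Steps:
O = 6 (O = 4 - 1*(-2) = 4 + 2 = 6)
Y(c) = 1/(2*c)
y = -2767/6 (y = -461 - 1/(2*3) = -461 - 1*1/6 = -461 - 1/6 = -2767/6 ≈ -461.17)
R(p) = 3/5 + p/5 (R(p) = 4*((3 + p)/(6 + 14)) = 4*((3 + p)/20) = 4*((3 + p)*(1/20)) = 4*(3/20 + p/20) = 3/5 + p/5)
y/R(-9) = -2767/(6*(3/5 + (1/5)*(-9))) = -2767/(6*(3/5 - 9/5)) = -2767/(6*(-6/5)) = -2767/6*(-5/6) = 13835/36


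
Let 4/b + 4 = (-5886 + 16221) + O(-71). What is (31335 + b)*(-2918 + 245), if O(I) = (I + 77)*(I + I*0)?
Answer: -829627507467/9905 ≈ -8.3758e+7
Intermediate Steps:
O(I) = I*(77 + I) (O(I) = (77 + I)*(I + 0) = (77 + I)*I = I*(77 + I))
b = 4/9905 (b = 4/(-4 + ((-5886 + 16221) - 71*(77 - 71))) = 4/(-4 + (10335 - 71*6)) = 4/(-4 + (10335 - 426)) = 4/(-4 + 9909) = 4/9905 ≈ 0.00040384)
(31335 + b)*(-2918 + 245) = (31335 + 4/9905)*(-2918 + 245) = (310373179/9905)*(-2673) = -829627507467/9905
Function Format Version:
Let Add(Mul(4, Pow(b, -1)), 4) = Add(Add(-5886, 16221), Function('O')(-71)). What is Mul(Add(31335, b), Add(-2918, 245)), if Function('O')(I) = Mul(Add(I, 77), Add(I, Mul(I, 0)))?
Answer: Rational(-829627507467, 9905) ≈ -8.3758e+7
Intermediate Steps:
Function('O')(I) = Mul(I, Add(77, I)) (Function('O')(I) = Mul(Add(77, I), Add(I, 0)) = Mul(Add(77, I), I) = Mul(I, Add(77, I)))
b = Rational(4, 9905) (b = Mul(4, Pow(Add(-4, Add(Add(-5886, 16221), Mul(-71, Add(77, -71)))), -1)) = Mul(4, Pow(Add(-4, Add(10335, Mul(-71, 6))), -1)) = Mul(4, Pow(Add(-4, Add(10335, -426)), -1)) = Mul(4, Pow(Add(-4, 9909), -1)) = Mul(4, Pow(9905, -1)) = Mul(4, Rational(1, 9905)) = Rational(4, 9905) ≈ 0.00040384)
Mul(Add(31335, b), Add(-2918, 245)) = Mul(Add(31335, Rational(4, 9905)), Add(-2918, 245)) = Mul(Rational(310373179, 9905), -2673) = Rational(-829627507467, 9905)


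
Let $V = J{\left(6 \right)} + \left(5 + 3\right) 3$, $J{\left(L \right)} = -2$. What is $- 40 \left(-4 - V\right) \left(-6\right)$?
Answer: $-6240$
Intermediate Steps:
$V = 22$ ($V = -2 + \left(5 + 3\right) 3 = -2 + 8 \cdot 3 = -2 + 24 = 22$)
$- 40 \left(-4 - V\right) \left(-6\right) = - 40 \left(-4 - 22\right) \left(-6\right) = \left(-40\right) \left(-26\right) \left(-6\right) = 1040 \left(-6\right) = -6240$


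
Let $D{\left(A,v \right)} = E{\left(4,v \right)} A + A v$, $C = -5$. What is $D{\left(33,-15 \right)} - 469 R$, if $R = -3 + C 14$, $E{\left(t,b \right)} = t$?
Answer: $33874$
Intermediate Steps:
$R = -73$ ($R = -3 - 70 = -73$)
$D{\left(A,v \right)} = 4 A + A v$
$D{\left(33,-15 \right)} - 469 R = 33 \left(4 - 15\right) - -34237 = 33 \left(-11\right) + 34237 = -363 + 34237 = 33874$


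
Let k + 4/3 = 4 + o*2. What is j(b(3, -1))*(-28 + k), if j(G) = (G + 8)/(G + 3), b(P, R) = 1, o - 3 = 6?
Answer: -33/2 ≈ -16.500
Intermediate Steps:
o = 9 (o = 3 + 6 = 9)
k = 62/3 (k = -4/3 + (4 + 9*2) = -4/3 + (4 + 18) = -4/3 + 22 = 62/3 ≈ 20.667)
j(G) = (8 + G)/(3 + G)
j(b(3, -1))*(-28 + k) = ((8 + 1)/(3 + 1))*(-28 + 62/3) = (9/4)*(-22/3) = -33/2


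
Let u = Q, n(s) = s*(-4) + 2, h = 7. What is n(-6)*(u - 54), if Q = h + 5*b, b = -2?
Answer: -1482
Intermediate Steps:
n(s) = 2 - 4*s (n(s) = -4*s + 2 = 2 - 4*s)
Q = -3 (Q = 7 + 5*(-2) = 7 - 10 = -3)
u = -3
n(-6)*(u - 54) = (2 - 4*(-6))*(-3 - 54) = (2 + 24)*(-57) = 26*(-57) = -1482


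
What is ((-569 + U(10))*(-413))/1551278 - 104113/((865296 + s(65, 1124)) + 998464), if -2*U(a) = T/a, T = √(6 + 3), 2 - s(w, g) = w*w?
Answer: 5511852165843/57693176765720 ≈ 0.095537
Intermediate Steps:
s(w, g) = 2 - w² (s(w, g) = 2 - w*w = 2 - w²)
T = 3 (T = √9 = 3)
U(a) = -3/(2*a)
((-569 + U(10))*(-413))/1551278 - 104113/((865296 + s(65, 1124)) + 998464) = ((-569 - 3/2/10)*(-413))/1551278 - 104113/((865296 + (2 - 1*65²)) + 998464) = ((-569 - 3/2*⅒)*(-413))*(1/1551278) - 104113/((865296 + (2 - 1*4225)) + 998464) = ((-569 - 3/20)*(-413))*(1/1551278) - 104113/((865296 + (2 - 4225)) + 998464) = -11383/20*(-413)*(1/1551278) - 104113/((865296 - 4223) + 998464) = (4701179/20)*(1/1551278) - 104113/(861073 + 998464) = 4701179/31025560 - 104113/1859537 = 5511852165843/57693176765720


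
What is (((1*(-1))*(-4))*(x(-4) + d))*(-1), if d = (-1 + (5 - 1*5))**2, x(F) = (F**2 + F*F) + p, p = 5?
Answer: -152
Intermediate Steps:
x(F) = 5 + 2*F**2 (x(F) = (F**2 + F*F) + 5 = (F**2 + F**2) + 5 = 2*F**2 + 5 = 5 + 2*F**2)
d = 1 (d = (-1 + (5 - 5))**2 = (-1 + 0)**2 = (-1)**2 = 1)
(((1*(-1))*(-4))*(x(-4) + d))*(-1) = (((1*(-1))*(-4))*((5 + 2*(-4)**2) + 1))*(-1) = ((-1*(-4))*((5 + 2*16) + 1))*(-1) = (4*((5 + 32) + 1))*(-1) = (4*(37 + 1))*(-1) = (4*38)*(-1) = 152*(-1) = -152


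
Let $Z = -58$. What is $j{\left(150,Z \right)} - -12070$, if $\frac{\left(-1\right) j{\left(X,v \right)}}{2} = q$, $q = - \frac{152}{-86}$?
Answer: $\frac{518858}{43} \approx 12066.0$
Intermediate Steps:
$q = \frac{76}{43}$ ($q = \left(-152\right) \left(- \frac{1}{86}\right) = \frac{76}{43} \approx 1.7674$)
$j{\left(X,v \right)} = - \frac{152}{43}$ ($j{\left(X,v \right)} = \left(-2\right) \frac{76}{43} = - \frac{152}{43}$)
$j{\left(150,Z \right)} - -12070 = - \frac{152}{43} - -12070 = - \frac{152}{43} + 12070 = \frac{518858}{43}$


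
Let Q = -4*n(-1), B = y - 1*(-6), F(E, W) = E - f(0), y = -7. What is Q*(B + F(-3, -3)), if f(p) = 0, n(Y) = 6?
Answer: 96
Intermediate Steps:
F(E, W) = E (F(E, W) = E - 1*0 = E + 0 = E)
B = -1 (B = -7 - 1*(-6) = -7 + 6 = -1)
Q = -24 (Q = -4*6 = -24)
Q*(B + F(-3, -3)) = -24*(-1 - 3) = -24*(-4) = 96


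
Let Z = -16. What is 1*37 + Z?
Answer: 21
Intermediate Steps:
1*37 + Z = 1*37 - 16 = 37 - 16 = 21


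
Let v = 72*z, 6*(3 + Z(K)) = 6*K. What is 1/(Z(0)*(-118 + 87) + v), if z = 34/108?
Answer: 3/347 ≈ 0.0086455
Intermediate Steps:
z = 17/54 (z = 34*(1/108) = 17/54 ≈ 0.31481)
Z(K) = -3 + K (Z(K) = -3 + (6*K)/6 = -3 + K)
v = 68/3 (v = 72*(17/54) = 68/3 ≈ 22.667)
1/(Z(0)*(-118 + 87) + v) = 1/((-3 + 0)*(-118 + 87) + 68/3) = 1/(-3*(-31) + 68/3) = 1/(93 + 68/3) = 1/(347/3) = 3/347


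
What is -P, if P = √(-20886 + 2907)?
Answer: -I*√17979 ≈ -134.09*I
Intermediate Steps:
P = I*√17979 (P = √(-17979) = I*√17979 ≈ 134.09*I)
-P = -I*√17979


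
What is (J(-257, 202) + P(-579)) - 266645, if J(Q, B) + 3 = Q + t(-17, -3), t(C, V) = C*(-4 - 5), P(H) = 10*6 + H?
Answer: -267271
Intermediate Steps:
P(H) = 60 + H
t(C, V) = -9*C (t(C, V) = C*(-9) = -9*C)
J(Q, B) = 150 + Q (J(Q, B) = -3 + (Q - 9*(-17)) = -3 + (Q + 153) = -3 + (153 + Q) = 150 + Q)
(J(-257, 202) + P(-579)) - 266645 = ((150 - 257) + (60 - 579)) - 266645 = (-107 - 519) - 266645 = -626 - 266645 = -267271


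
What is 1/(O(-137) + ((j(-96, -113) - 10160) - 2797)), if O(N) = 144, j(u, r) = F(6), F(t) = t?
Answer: -1/12807 ≈ -7.8082e-5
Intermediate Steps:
j(u, r) = 6
1/(O(-137) + ((j(-96, -113) - 10160) - 2797)) = 1/(144 + ((6 - 10160) - 2797)) = 1/(144 + (-10154 - 2797)) = 1/(144 - 12951) = 1/(-12807) = -1/12807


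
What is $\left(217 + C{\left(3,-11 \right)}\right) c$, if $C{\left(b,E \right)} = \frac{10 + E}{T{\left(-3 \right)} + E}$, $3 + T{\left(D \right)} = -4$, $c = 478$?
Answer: $\frac{933773}{9} \approx 1.0375 \cdot 10^{5}$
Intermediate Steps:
$T{\left(D \right)} = -7$ ($T{\left(D \right)} = -3 - 4 = -7$)
$C{\left(b,E \right)} = \frac{10 + E}{-7 + E}$
$\left(217 + C{\left(3,-11 \right)}\right) c = \left(217 + \frac{10 - 11}{-7 - 11}\right) 478 = \left(217 + \frac{1}{-18} \left(-1\right)\right) 478 = \left(217 - - \frac{1}{18}\right) 478 = \left(217 + \frac{1}{18}\right) 478 = \frac{3907}{18} \cdot 478 = \frac{933773}{9}$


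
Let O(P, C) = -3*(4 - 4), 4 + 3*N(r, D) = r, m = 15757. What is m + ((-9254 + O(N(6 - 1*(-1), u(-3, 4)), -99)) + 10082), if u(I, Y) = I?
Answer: 16585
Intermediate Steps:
N(r, D) = -4/3 + r/3
O(P, C) = 0 (O(P, C) = -3*0 = 0)
m + ((-9254 + O(N(6 - 1*(-1), u(-3, 4)), -99)) + 10082) = 15757 + ((-9254 + 0) + 10082) = 15757 + (-9254 + 10082) = 15757 + 828 = 16585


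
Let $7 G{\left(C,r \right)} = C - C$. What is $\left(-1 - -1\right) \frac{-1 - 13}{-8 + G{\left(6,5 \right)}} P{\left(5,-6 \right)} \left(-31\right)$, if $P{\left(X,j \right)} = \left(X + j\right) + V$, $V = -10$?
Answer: $0$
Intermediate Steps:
$G{\left(C,r \right)} = 0$ ($G{\left(C,r \right)} = \frac{C - C}{7} = \frac{1}{7} \cdot 0 = 0$)
$P{\left(X,j \right)} = -10 + X + j$ ($P{\left(X,j \right)} = \left(X + j\right) - 10 = -10 + X + j$)
$\left(-1 - -1\right) \frac{-1 - 13}{-8 + G{\left(6,5 \right)}} P{\left(5,-6 \right)} \left(-31\right) = \left(-1 - -1\right) \frac{-1 - 13}{-8 + 0} \left(-10 + 5 - 6\right) \left(-31\right) = \left(-1 + 1\right) \left(- \frac{14}{-8}\right) \left(-11\right) \left(-31\right) = 0 \left(\left(-14\right) \left(- \frac{1}{8}\right)\right) \left(-11\right) \left(-31\right) = 0 \cdot \frac{7}{4} \left(-11\right) \left(-31\right) = 0 \left(-11\right) \left(-31\right) = 0 \left(-31\right) = 0$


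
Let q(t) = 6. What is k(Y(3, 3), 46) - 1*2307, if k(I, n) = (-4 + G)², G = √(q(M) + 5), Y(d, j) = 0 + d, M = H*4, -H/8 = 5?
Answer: -2307 + (4 - √11)² ≈ -2306.5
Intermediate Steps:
H = -40 (H = -8*5 = -40)
M = -160 (M = -40*4 = -160)
Y(d, j) = d
G = √11 (G = √(6 + 5) = √11 ≈ 3.3166)
k(I, n) = (-4 + √11)²
k(Y(3, 3), 46) - 1*2307 = (4 - √11)² - 1*2307 = (4 - √11)² - 2307 = -2307 + (4 - √11)²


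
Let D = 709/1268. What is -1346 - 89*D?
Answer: -1769829/1268 ≈ -1395.8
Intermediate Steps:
D = 709/1268 (D = 709*(1/1268) = 709/1268 ≈ 0.55915)
-1346 - 89*D = -1346 - 89*709/1268 = -1346 - 63101/1268 = -1769829/1268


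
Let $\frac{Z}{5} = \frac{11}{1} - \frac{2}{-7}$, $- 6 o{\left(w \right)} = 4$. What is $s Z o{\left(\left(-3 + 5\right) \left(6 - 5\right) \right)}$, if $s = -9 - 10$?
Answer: $\frac{15010}{21} \approx 714.76$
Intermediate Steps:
$o{\left(w \right)} = - \frac{2}{3}$ ($o{\left(w \right)} = \left(- \frac{1}{6}\right) 4 = - \frac{2}{3}$)
$Z = \frac{395}{7}$ ($Z = 5 \left(\frac{11}{1} - \frac{2}{-7}\right) = 5 \left(11 \cdot 1 - - \frac{2}{7}\right) = 5 \left(11 + \frac{2}{7}\right) = 5 \cdot \frac{79}{7} = \frac{395}{7} \approx 56.429$)
$s = -19$ ($s = -9 - 10 = -19$)
$s Z o{\left(\left(-3 + 5\right) \left(6 - 5\right) \right)} = \left(-19\right) \frac{395}{7} \left(- \frac{2}{3}\right) = \left(- \frac{7505}{7}\right) \left(- \frac{2}{3}\right) = \frac{15010}{21}$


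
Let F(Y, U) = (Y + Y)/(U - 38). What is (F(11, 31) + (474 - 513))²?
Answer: 87025/49 ≈ 1776.0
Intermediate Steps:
F(Y, U) = 2*Y/(-38 + U) (F(Y, U) = (2*Y)/(-38 + U) = 2*Y/(-38 + U))
(F(11, 31) + (474 - 513))² = (2*11/(-38 + 31) + (474 - 513))² = (2*11/(-7) - 39)² = (2*11*(-⅐) - 39)² = (-22/7 - 39)² = (-295/7)² = 87025/49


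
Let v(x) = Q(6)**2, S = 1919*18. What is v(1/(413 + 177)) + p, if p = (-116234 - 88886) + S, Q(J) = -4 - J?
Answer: -170478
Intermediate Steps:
S = 34542
v(x) = 100 (v(x) = (-4 - 1*6)**2 = (-4 - 6)**2 = (-10)**2 = 100)
p = -170578 (p = (-116234 - 88886) + 34542 = -205120 + 34542 = -170578)
v(1/(413 + 177)) + p = 100 - 170578 = -170478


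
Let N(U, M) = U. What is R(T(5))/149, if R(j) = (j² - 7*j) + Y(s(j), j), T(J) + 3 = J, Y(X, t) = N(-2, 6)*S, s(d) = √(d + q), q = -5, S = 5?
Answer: -20/149 ≈ -0.13423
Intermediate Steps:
s(d) = √(-5 + d) (s(d) = √(d - 5) = √(-5 + d))
Y(X, t) = -10 (Y(X, t) = -2*5 = -10)
T(J) = -3 + J
R(j) = -10 + j² - 7*j (R(j) = (j² - 7*j) - 10 = -10 + j² - 7*j)
R(T(5))/149 = (-10 + (-3 + 5)² - 7*(-3 + 5))/149 = (-10 + 2² - 7*2)*(1/149) = (-10 + 4 - 14)*(1/149) = -20*1/149 = -20/149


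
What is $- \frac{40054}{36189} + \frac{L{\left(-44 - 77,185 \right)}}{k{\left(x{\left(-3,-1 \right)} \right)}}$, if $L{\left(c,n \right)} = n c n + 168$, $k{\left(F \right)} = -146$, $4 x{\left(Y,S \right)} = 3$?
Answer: $\frac{149854863889}{5283594} \approx 28362.0$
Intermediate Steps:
$x{\left(Y,S \right)} = \frac{3}{4}$ ($x{\left(Y,S \right)} = \frac{1}{4} \cdot 3 = \frac{3}{4}$)
$L{\left(c,n \right)} = 168 + c n^{2}$ ($L{\left(c,n \right)} = c n n + 168 = c n^{2} + 168 = 168 + c n^{2}$)
$- \frac{40054}{36189} + \frac{L{\left(-44 - 77,185 \right)}}{k{\left(x{\left(-3,-1 \right)} \right)}} = - \frac{40054}{36189} + \frac{168 + \left(-44 - 77\right) 185^{2}}{-146} = \left(-40054\right) \frac{1}{36189} + \left(168 + \left(-44 - 77\right) 34225\right) \left(- \frac{1}{146}\right) = - \frac{40054}{36189} + \left(168 - 4141225\right) \left(- \frac{1}{146}\right) = - \frac{40054}{36189} - - \frac{4141057}{146} = - \frac{40054}{36189} + \frac{4141057}{146} = \frac{149854863889}{5283594}$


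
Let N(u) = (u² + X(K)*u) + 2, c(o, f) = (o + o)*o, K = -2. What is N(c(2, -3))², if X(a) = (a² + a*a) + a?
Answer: 12996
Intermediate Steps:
X(a) = a + 2*a² (X(a) = (a² + a²) + a = 2*a² + a = a + 2*a²)
c(o, f) = 2*o² (c(o, f) = (2*o)*o = 2*o²)
N(u) = 2 + u² + 6*u (N(u) = (u² + (-2*(1 + 2*(-2)))*u) + 2 = (u² + (-2*(1 - 4))*u) + 2 = (u² + (-2*(-3))*u) + 2 = (u² + 6*u) + 2 = 2 + u² + 6*u)
N(c(2, -3))² = (2 + (2*2²)² + 6*(2*2²))² = (2 + (2*4)² + 6*(2*4))² = (2 + 8² + 6*8)² = (2 + 64 + 48)² = 114² = 12996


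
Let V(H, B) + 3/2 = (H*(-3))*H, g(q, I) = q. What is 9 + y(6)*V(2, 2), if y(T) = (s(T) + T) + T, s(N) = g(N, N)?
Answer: -234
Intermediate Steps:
s(N) = N
V(H, B) = -3/2 - 3*H² (V(H, B) = -3/2 + (H*(-3))*H = -3/2 + (-3*H)*H = -3/2 - 3*H²)
y(T) = 3*T (y(T) = (T + T) + T = 2*T + T = 3*T)
9 + y(6)*V(2, 2) = 9 + (3*6)*(-3/2 - 3*2²) = 9 + 18*(-3/2 - 3*4) = 9 + 18*(-3/2 - 12) = 9 + 18*(-27/2) = 9 - 243 = -234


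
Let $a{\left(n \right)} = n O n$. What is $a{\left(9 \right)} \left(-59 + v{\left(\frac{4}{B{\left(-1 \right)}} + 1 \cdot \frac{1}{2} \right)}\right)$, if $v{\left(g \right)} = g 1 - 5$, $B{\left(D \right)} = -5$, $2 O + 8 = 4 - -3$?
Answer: $\frac{52083}{20} \approx 2604.1$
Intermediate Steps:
$O = - \frac{1}{2}$ ($O = -4 + \frac{4 - -3}{2} = -4 + \frac{4 + 3}{2} = -4 + \frac{1}{2} \cdot 7 = -4 + \frac{7}{2} = - \frac{1}{2} \approx -0.5$)
$v{\left(g \right)} = -5 + g$ ($v{\left(g \right)} = g - 5 = -5 + g$)
$a{\left(n \right)} = - \frac{n^{2}}{2}$ ($a{\left(n \right)} = n \left(- \frac{1}{2}\right) n = - \frac{n}{2} n = - \frac{n^{2}}{2}$)
$a{\left(9 \right)} \left(-59 + v{\left(\frac{4}{B{\left(-1 \right)}} + 1 \cdot \frac{1}{2} \right)}\right) = - \frac{9^{2}}{2} \left(-59 + \left(-5 + \left(\frac{4}{-5} + 1 \cdot \frac{1}{2}\right)\right)\right) = \left(- \frac{1}{2}\right) 81 \left(-59 + \left(-5 + \left(4 \left(- \frac{1}{5}\right) + 1 \cdot \frac{1}{2}\right)\right)\right) = - \frac{81 \left(-59 + \left(-5 + \left(- \frac{4}{5} + \frac{1}{2}\right)\right)\right)}{2} = - \frac{81 \left(-59 - \frac{53}{10}\right)}{2} = \left(- \frac{81}{2}\right) \left(- \frac{643}{10}\right) = \frac{52083}{20}$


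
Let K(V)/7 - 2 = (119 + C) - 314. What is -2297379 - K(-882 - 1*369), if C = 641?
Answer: -2300515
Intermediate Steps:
K(V) = 3136 (K(V) = 14 + 7*((119 + 641) - 314) = 14 + 7*(760 - 314) = 14 + 7*446 = 14 + 3122 = 3136)
-2297379 - K(-882 - 1*369) = -2297379 - 1*3136 = -2297379 - 3136 = -2300515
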